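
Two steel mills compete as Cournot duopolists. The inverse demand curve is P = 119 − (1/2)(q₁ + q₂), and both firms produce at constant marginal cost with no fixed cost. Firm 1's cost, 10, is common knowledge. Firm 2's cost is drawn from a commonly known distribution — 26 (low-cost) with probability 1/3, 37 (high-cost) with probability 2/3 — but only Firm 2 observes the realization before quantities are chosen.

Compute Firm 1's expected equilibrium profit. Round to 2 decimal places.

Type-c best response for Firm 2: q₂(c) = (119 − c) − q₁/2.
Firm 1 maximizes expected profit; its first-order condition is 119 − q₁ − (1/2)E[q₂] − 10 = 0.
Substituting E[q₂] and solving: E[c₂] = 33.3333, so q₁ = (119 − 2·10 + 33.3333)/(3/2) = 88.2222.
E[P] = 119 − (1/2)·(q₁ + E[q₂]) = 54.1111; Firm 1's expected profit = (E[P] − 10)·q₁ = (54.1111 − 10)·88.2222 = 3891.58.

3891.58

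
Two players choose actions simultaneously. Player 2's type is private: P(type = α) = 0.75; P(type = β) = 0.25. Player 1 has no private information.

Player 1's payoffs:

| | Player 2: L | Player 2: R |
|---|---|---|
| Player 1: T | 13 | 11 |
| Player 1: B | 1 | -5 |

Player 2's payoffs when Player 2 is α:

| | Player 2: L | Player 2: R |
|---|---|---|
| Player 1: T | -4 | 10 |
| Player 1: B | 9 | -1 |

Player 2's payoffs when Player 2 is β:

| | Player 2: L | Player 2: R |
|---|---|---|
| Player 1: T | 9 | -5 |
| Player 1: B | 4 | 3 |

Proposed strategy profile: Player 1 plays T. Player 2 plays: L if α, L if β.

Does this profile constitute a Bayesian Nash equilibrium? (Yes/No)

Player 1 plays T: E[T] = 0.75·(13) + 0.25·(13) = 13; E[B] = 1. Best-responding. ✓
Player 2 (type α), facing T: L gives -4, R gives 10. Proposed L is not best — profitable deviation exists. ✗
Player 2 (type β), facing T: L gives 9, R gives -5. Proposed L is best. ✓

No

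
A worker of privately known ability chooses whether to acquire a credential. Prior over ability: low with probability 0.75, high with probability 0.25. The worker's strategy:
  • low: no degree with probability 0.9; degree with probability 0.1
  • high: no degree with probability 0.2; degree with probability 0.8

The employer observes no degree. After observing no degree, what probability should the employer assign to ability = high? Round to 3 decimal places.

0.069

Apply Bayes' rule using the sender's strategy as the likelihood.
P(no degree) = 0.75·0.9 + 0.25·0.2 = 0.725
P(high | no degree) = (0.25·0.2) / 0.725 = 0.05 / 0.725 = 0.0689655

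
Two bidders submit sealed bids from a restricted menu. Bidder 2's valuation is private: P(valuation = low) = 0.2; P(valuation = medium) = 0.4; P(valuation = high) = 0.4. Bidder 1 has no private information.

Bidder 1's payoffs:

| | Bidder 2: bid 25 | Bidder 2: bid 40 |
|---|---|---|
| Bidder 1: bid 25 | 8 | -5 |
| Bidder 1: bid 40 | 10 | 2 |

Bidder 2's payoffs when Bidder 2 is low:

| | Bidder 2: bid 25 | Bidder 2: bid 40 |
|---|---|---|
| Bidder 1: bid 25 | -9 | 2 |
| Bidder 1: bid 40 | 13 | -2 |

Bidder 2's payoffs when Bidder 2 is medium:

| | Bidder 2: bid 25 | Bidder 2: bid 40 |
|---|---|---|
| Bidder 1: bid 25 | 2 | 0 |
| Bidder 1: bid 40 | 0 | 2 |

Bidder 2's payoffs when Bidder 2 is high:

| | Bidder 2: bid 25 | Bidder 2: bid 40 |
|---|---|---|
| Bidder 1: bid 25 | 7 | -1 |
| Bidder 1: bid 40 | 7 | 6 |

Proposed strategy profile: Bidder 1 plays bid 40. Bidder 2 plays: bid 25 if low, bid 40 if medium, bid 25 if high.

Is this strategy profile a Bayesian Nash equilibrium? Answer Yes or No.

A profile is a BNE iff every type of every player is best-responding given beliefs about the other side.
Bidder 1 plays bid 40: E[bid 40] = 0.2·(10) + 0.4·(2) + 0.4·(10) = 6.8; E[bid 25] = 2.8. Best-responding. ✓
Bidder 2 (valuation low), facing bid 40: bid 25 gives 13, bid 40 gives -2. Proposed bid 25 is best. ✓
Bidder 2 (valuation medium), facing bid 40: bid 25 gives 0, bid 40 gives 2. Proposed bid 40 is best. ✓
Bidder 2 (valuation high), facing bid 40: bid 25 gives 7, bid 40 gives 6. Proposed bid 25 is best. ✓

Yes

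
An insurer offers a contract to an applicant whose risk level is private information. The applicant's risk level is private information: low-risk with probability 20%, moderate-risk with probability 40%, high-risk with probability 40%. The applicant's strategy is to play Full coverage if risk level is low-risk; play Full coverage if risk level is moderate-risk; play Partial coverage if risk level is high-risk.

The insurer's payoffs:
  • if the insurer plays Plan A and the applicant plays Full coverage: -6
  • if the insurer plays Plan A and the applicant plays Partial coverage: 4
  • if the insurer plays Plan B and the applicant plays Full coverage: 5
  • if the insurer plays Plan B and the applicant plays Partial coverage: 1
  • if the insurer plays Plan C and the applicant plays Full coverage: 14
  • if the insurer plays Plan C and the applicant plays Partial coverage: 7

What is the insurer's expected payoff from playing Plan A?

E[Plan A] = 0.2·(-6) + 0.4·(-6) + 0.4·4 = (-1.2) + (-2.4) + 1.6 = -2

-2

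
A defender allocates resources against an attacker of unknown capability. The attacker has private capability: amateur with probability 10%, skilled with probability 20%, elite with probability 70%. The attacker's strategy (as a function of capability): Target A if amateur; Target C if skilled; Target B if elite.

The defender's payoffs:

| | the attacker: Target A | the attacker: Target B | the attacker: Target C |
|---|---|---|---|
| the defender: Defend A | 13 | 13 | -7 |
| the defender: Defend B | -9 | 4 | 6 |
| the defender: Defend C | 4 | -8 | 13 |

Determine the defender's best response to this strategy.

Defend A

Compute the defender's expected payoff for each action, taking the expectation over the attacker's type.
E[Defend A] = 0.1·(13) + 0.2·(-7) + 0.7·(13) = 9
E[Defend B] = 0.1·(-9) + 0.2·(6) + 0.7·(4) = 3.1
E[Defend C] = 0.1·(4) + 0.2·(13) + 0.7·(-8) = -2.6
Best response: Defend A (9 is the largest).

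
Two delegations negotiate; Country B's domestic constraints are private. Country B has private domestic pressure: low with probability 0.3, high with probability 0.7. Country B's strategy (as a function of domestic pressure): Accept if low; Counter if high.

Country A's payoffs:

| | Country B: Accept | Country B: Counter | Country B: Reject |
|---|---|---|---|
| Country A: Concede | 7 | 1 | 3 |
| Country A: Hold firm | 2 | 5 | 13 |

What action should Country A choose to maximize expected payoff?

E[Concede] = 0.3·(7) + 0.7·(1) = 2.8
E[Hold firm] = 0.3·(2) + 0.7·(5) = 4.1
Best response: Hold firm (4.1 is the largest).

Hold firm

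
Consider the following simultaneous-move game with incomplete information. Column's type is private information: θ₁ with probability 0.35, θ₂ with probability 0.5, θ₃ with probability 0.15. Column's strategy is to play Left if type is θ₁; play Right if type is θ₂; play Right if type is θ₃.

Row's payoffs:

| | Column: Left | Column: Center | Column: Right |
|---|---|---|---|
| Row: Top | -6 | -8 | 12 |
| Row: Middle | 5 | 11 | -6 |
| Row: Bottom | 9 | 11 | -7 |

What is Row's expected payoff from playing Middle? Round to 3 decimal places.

E[Middle] = 0.35·5 + 0.5·(-6) + 0.15·(-6) = 1.75 + (-3) + (-0.9) = -2.15

-2.150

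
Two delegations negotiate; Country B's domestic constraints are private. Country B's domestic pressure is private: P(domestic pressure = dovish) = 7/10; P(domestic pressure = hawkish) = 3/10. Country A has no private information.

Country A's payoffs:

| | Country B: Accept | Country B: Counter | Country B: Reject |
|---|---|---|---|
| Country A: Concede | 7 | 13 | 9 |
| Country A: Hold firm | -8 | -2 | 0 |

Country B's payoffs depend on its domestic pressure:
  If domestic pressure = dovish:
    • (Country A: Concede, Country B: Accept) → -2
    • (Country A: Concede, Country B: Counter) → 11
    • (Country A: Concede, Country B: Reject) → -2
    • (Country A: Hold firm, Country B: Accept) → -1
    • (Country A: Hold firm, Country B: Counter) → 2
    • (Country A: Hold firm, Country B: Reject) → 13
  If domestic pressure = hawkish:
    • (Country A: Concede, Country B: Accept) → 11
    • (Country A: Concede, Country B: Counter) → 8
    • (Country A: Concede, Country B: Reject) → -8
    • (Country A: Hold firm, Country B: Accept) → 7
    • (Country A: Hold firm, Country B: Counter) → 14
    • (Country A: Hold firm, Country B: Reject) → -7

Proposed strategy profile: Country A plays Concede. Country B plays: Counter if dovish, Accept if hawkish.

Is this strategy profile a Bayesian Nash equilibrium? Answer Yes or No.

Yes

A profile is a BNE iff every type of every player is best-responding given beliefs about the other side.
Country A plays Concede: E[Concede] = 7/10·(13) + 3/10·(7) = 56/5; E[Hold firm] = -19/5. Best-responding. ✓
Country B (domestic pressure dovish), facing Concede: Accept gives -2, Counter gives 11, Reject gives -2. Proposed Counter is best. ✓
Country B (domestic pressure hawkish), facing Concede: Accept gives 11, Counter gives 8, Reject gives -8. Proposed Accept is best. ✓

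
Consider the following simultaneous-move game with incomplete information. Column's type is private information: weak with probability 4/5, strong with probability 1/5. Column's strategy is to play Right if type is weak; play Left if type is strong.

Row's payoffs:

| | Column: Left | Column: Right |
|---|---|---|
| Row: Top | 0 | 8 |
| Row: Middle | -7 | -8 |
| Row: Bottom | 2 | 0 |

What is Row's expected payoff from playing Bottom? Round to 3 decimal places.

0.400

E[Bottom] = 4/5·0 + 1/5·2 = 0 + 2/5 = 2/5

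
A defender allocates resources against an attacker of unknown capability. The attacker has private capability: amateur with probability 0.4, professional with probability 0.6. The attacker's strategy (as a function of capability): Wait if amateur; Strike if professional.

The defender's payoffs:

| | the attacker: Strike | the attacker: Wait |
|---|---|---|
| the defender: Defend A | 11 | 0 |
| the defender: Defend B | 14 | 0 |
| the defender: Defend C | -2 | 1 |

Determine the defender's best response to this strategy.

E[Defend A] = 0.4·(0) + 0.6·(11) = 6.6
E[Defend B] = 0.4·(0) + 0.6·(14) = 8.4
E[Defend C] = 0.4·(1) + 0.6·(-2) = -0.8
Best response: Defend B (8.4 is the largest).

Defend B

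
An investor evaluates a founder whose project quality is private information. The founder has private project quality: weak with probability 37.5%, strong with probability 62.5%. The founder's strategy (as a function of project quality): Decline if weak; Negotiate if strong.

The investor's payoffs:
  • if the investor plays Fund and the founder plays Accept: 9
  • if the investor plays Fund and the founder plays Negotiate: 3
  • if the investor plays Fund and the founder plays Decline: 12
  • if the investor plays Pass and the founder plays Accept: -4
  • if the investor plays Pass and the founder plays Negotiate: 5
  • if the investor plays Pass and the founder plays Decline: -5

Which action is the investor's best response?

Fund

E[Fund] = 0.375·(12) + 0.625·(3) = 6.375
E[Pass] = 0.375·(-5) + 0.625·(5) = 1.25
Best response: Fund (6.375 is the largest).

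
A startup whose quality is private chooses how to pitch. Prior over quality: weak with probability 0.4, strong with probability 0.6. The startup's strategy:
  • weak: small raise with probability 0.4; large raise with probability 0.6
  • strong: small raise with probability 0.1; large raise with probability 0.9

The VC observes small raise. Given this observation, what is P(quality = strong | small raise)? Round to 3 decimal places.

0.273

P(small raise) = 0.4·0.4 + 0.6·0.1 = 0.22
P(strong | small raise) = (0.6·0.1) / 0.22 = 0.06 / 0.22 = 0.272727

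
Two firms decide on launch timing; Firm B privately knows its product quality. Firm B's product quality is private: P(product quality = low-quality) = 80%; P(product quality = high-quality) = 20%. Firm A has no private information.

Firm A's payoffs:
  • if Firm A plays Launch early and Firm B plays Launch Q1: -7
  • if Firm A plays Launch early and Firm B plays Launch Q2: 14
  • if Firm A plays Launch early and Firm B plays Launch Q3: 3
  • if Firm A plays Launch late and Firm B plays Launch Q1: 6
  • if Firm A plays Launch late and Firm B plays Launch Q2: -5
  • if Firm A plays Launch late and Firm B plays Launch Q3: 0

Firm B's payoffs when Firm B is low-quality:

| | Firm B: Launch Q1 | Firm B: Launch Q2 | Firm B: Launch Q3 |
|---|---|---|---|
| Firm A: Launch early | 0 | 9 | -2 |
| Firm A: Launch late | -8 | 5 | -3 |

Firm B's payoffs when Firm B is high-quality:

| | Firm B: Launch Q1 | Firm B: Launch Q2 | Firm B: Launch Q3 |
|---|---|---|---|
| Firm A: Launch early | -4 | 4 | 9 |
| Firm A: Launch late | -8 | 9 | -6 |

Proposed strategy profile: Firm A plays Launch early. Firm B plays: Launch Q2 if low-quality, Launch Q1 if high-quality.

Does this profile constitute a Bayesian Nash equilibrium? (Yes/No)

No

Firm A plays Launch early: E[Launch early] = 0.8·(14) + 0.2·(-7) = 9.8; E[Launch late] = -2.8. Best-responding. ✓
Firm B (product quality low-quality), facing Launch early: Launch Q1 gives 0, Launch Q2 gives 9, Launch Q3 gives -2. Proposed Launch Q2 is best. ✓
Firm B (product quality high-quality), facing Launch early: Launch Q1 gives -4, Launch Q2 gives 4, Launch Q3 gives 9. Proposed Launch Q1 is not best — profitable deviation exists. ✗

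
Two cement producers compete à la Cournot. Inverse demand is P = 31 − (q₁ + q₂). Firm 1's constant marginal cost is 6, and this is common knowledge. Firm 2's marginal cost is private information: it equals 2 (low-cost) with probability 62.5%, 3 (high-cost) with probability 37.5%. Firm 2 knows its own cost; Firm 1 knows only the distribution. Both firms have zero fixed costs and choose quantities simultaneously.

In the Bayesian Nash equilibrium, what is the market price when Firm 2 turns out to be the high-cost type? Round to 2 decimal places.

Each type of Firm 2 best-responds to q₁; Firm 1 best-responds to the expected q₂ over Firm 2's types.
Firm 2 with cost c maximizes (31 − (q₁+q₂) − c)·q₂, giving q₂(c) = (31 − c − q₁)/2.
E[c₂] = 0.625·2 + 0.375·3 = 2.375
Firm 1's FOC against E[q₂] yields q₁ = (31 − 2·6 + E[c₂])/3 = (31 − 12 + 2.375)/3 = 7.125.
q₂(high-cost) = 10.4375, so P = 31 − (7.125 + 10.4375) = 13.4375.

13.44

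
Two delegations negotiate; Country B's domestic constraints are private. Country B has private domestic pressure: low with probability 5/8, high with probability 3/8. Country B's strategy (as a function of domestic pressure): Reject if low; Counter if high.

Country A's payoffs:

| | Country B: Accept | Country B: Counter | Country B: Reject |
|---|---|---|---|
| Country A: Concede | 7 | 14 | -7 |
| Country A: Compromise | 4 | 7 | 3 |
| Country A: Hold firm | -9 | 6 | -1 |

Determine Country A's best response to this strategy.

E[Concede] = 5/8·(-7) + 3/8·(14) = 7/8
E[Compromise] = 5/8·(3) + 3/8·(7) = 9/2
E[Hold firm] = 5/8·(-1) + 3/8·(6) = 13/8
Best response: Compromise (9/2 is the largest).

Compromise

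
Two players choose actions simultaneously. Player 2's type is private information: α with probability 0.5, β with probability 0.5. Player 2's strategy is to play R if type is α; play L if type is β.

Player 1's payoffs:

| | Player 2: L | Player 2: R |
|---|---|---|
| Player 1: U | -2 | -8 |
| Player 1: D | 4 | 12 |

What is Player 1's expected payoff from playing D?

E[D] = 0.5·12 + 0.5·4 = 6 + 2 = 8

8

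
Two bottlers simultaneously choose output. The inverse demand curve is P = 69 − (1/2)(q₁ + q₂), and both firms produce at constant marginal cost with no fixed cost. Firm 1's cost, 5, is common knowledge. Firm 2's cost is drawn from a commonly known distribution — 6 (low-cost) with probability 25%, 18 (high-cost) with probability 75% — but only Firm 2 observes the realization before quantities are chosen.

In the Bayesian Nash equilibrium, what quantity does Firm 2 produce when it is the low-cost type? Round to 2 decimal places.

Firm 2 with cost c maximizes (69 − (1/2)(q₁+q₂) − c)·q₂, giving q₂(c) = (69 − c − (1/2)q₁).
E[c₂] = 0.25·6 + 0.75·18 = 15
Firm 1's FOC against E[q₂] yields q₁ = (69 − 2·5 + E[c₂])/(3/2) = (69 − 10 + 15)/(3/2) = 49.3333.
q₂(low-cost) = (69 − 6 − (1/2)·49.3333) = 38.3333.

38.33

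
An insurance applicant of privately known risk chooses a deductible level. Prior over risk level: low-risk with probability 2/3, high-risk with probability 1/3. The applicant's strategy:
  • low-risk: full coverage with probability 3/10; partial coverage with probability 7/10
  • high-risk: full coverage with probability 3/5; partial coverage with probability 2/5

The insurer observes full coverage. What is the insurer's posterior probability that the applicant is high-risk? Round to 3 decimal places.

Apply Bayes' rule using the sender's strategy as the likelihood.
P(full coverage) = (2/3)·(3/10) + (1/3)·(3/5) = 2/5
P(high-risk | full coverage) = ((1/3)·(3/5)) / (2/5) = (1/5) / (2/5) = 1/2

0.500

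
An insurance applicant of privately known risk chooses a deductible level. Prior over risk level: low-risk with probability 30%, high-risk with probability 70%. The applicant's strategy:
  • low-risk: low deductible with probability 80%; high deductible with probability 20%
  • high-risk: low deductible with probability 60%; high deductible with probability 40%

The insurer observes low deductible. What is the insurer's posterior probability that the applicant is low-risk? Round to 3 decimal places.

0.364

P(low deductible) = 0.3·0.8 + 0.7·0.6 = 0.66
P(low-risk | low deductible) = (0.3·0.8) / 0.66 = 0.24 / 0.66 = 0.363636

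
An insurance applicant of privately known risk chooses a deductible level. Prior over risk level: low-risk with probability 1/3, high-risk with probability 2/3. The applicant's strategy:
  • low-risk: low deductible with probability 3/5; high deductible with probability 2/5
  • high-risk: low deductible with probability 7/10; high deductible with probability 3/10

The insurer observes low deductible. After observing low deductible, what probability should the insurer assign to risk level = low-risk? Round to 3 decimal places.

Apply Bayes' rule using the sender's strategy as the likelihood.
P(low deductible) = (1/3)·(3/5) + (2/3)·(7/10) = 2/3
P(low-risk | low deductible) = ((1/3)·(3/5)) / (2/3) = (1/5) / (2/3) = 3/10

0.300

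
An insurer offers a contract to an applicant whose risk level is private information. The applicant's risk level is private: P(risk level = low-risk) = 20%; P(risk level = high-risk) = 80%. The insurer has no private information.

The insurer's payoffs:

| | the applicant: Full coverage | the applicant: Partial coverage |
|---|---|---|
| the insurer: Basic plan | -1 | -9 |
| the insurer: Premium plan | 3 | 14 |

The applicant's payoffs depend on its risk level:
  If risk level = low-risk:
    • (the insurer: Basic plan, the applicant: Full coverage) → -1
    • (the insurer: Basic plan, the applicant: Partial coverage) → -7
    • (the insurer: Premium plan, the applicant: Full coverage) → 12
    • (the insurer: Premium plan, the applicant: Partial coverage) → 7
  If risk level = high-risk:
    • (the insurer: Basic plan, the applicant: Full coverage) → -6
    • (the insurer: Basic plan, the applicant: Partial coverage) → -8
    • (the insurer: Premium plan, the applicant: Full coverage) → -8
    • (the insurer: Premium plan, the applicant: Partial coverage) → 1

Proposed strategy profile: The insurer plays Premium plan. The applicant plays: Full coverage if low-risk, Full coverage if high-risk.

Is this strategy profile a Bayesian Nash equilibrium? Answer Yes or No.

No

The insurer plays Premium plan: E[Premium plan] = 0.2·(3) + 0.8·(3) = 3; E[Basic plan] = -1. Best-responding. ✓
The applicant (risk level low-risk), facing Premium plan: Full coverage gives 12, Partial coverage gives 7. Proposed Full coverage is best. ✓
The applicant (risk level high-risk), facing Premium plan: Full coverage gives -8, Partial coverage gives 1. Proposed Full coverage is not best — profitable deviation exists. ✗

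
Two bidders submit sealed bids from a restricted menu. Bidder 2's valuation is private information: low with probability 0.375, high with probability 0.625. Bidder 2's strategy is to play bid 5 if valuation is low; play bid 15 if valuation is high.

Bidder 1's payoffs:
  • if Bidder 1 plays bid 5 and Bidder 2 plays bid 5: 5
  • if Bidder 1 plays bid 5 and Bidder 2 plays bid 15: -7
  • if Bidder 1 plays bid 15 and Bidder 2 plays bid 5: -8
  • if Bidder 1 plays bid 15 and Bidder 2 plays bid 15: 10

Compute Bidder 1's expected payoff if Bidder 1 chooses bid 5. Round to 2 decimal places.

E[bid 5] = 0.375·5 + 0.625·(-7) = 1.875 + (-4.375) = -2.5

-2.50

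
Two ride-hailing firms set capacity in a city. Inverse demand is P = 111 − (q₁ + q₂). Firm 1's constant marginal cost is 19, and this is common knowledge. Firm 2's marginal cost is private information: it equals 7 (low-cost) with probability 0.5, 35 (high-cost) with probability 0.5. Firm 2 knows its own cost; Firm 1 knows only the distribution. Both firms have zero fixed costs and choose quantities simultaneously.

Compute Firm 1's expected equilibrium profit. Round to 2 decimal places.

Type-c best response for Firm 2: q₂(c) = (111 − c)/2 − q₁/2.
Firm 1 maximizes expected profit; its first-order condition is 111 − 2q₁ − E[q₂] − 19 = 0.
Substituting E[q₂] and solving: E[c₂] = 21, so q₁ = (111 − 2·19 + 21)/3 = 31.3333.
E[P] = 111 − (q₁ + E[q₂]) = 50.3333; Firm 1's expected profit = (E[P] − 19)·q₁ = (50.3333 − 19)·31.3333 = 981.778.

981.78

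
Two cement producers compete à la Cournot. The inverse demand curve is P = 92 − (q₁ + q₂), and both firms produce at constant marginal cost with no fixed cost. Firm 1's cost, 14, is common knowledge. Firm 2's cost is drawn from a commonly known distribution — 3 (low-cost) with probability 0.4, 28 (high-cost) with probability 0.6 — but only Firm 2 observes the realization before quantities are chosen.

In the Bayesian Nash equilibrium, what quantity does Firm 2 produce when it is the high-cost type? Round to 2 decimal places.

Firm 2 with cost c maximizes (92 − (q₁+q₂) − c)·q₂, giving q₂(c) = (92 − c − q₁)/2.
E[c₂] = 0.4·3 + 0.6·28 = 18
Firm 1's FOC against E[q₂] yields q₁ = (92 − 2·14 + E[c₂])/3 = (92 − 28 + 18)/3 = 27.3333.
q₂(high-cost) = (92 − 28 − 27.3333)/2 = 18.3333.

18.33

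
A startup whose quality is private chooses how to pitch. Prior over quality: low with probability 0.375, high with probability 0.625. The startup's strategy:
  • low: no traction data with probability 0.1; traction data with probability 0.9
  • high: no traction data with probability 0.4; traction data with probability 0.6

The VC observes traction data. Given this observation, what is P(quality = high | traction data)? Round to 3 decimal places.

Apply Bayes' rule using the sender's strategy as the likelihood.
P(traction data) = 0.375·0.9 + 0.625·0.6 = 0.7125
P(high | traction data) = (0.625·0.6) / 0.7125 = 0.375 / 0.7125 = 0.526316

0.526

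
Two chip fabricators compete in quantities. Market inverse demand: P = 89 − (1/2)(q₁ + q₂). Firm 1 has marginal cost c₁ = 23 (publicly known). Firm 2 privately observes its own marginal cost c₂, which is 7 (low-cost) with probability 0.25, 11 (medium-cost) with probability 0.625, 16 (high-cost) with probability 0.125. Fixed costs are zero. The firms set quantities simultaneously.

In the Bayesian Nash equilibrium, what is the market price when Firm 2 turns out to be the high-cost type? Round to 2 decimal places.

43.56

Type-c best response for Firm 2: q₂(c) = (89 − c) − q₁/2.
Firm 1 maximizes expected profit; its first-order condition is 89 − q₁ − (1/2)E[q₂] − 23 = 0.
Substituting E[q₂] and solving: E[c₂] = 10.625, so q₁ = (89 − 2·23 + 10.625)/(3/2) = 35.75.
q₂(high-cost) = 55.125, so P = 89 − (1/2)·(35.75 + 55.125) = 43.5625.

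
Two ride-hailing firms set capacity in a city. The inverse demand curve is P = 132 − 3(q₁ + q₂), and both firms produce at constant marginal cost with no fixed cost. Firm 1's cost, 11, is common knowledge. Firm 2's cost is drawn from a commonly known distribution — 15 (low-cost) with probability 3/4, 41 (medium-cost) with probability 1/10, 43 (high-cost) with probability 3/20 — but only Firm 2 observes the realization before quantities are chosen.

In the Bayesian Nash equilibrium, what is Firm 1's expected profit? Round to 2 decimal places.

Type-c best response for Firm 2: q₂(c) = (132 − c)/6 − q₁/2.
Firm 1 maximizes expected profit; its first-order condition is 132 − 6q₁ − 3E[q₂] − 11 = 0.
Substituting E[q₂] and solving: E[c₂] = 21.8, so q₁ = (132 − 2·11 + 21.8)/9 = 14.6444.
E[P] = 132 − 3·(q₁ + E[q₂]) = 54.9333; Firm 1's expected profit = (E[P] − 11)·q₁ = (54.9333 − 11)·14.6444 = 643.379.

643.38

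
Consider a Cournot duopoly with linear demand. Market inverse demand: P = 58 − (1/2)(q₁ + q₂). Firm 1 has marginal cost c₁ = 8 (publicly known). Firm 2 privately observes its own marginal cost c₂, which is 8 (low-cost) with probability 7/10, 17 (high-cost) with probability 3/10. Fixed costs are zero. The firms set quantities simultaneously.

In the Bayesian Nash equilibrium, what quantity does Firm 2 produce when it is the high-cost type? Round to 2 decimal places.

Type-c best response for Firm 2: q₂(c) = (58 − c) − q₁/2.
Firm 1 maximizes expected profit; its first-order condition is 58 − q₁ − (1/2)E[q₂] − 8 = 0.
Substituting E[q₂] and solving: E[c₂] = 10.7, so q₁ = (58 − 2·8 + 10.7)/(3/2) = 35.1333.
q₂(high-cost) = (58 − 17 − (1/2)·35.1333) = 23.4333.

23.43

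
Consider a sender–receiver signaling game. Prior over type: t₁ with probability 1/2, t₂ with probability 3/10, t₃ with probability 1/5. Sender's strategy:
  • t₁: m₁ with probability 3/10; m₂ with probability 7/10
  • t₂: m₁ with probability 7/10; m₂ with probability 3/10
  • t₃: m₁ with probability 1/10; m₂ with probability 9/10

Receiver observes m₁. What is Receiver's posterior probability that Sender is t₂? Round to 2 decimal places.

Apply Bayes' rule using the sender's strategy as the likelihood.
P(m₁) = (1/2)·(3/10) + (3/10)·(7/10) + (1/5)·(1/10) = 19/50
P(t₂ | m₁) = ((3/10)·(7/10)) / (19/50) = (21/100) / (19/50) = 21/38

0.55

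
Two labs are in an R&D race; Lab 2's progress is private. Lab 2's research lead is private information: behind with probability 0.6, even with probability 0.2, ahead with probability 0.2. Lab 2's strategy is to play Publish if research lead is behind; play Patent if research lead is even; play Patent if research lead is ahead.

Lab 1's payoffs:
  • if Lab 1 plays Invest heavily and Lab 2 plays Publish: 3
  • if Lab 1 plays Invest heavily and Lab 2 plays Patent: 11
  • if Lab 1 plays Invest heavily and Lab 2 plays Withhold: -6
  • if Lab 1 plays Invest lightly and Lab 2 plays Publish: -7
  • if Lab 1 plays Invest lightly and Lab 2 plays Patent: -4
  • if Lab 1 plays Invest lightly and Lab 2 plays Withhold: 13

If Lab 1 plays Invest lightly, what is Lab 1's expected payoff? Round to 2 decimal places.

-5.80

E[Invest lightly] = 0.6·(-7) + 0.2·(-4) + 0.2·(-4) = (-4.2) + (-0.8) + (-0.8) = -5.8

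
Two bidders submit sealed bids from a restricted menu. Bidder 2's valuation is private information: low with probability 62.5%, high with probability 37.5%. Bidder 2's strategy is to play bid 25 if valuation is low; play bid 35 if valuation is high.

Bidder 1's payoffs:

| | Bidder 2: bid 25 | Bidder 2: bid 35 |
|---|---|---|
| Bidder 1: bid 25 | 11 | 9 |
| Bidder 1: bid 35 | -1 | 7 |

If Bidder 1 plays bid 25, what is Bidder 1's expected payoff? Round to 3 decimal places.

10.250

Take the expectation over Bidder 2's valuation, weighting each type's action by its prior probability.
E[bid 25] = 0.625·11 + 0.375·9 = 6.875 + 3.375 = 10.25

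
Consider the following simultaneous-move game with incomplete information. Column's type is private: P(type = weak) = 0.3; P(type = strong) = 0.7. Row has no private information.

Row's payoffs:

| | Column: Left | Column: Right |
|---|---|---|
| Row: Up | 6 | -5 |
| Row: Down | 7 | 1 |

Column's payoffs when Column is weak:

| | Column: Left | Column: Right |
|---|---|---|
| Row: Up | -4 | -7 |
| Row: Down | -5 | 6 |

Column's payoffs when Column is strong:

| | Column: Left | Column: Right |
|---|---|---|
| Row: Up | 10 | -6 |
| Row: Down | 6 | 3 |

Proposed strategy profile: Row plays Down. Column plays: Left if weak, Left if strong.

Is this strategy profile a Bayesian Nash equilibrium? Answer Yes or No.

Row plays Down: E[Down] = 0.3·(7) + 0.7·(7) = 7; E[Up] = 6. Best-responding. ✓
Column (type weak), facing Down: Left gives -5, Right gives 6. Proposed Left is not best — profitable deviation exists. ✗
Column (type strong), facing Down: Left gives 6, Right gives 3. Proposed Left is best. ✓

No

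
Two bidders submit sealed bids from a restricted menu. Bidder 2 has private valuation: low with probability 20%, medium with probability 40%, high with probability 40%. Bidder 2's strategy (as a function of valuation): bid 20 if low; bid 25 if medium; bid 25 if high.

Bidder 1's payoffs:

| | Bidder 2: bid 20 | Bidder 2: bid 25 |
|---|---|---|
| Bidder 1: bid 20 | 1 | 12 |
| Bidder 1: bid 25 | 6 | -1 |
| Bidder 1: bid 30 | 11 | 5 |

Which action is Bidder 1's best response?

E[bid 20] = 0.2·(1) + 0.4·(12) + 0.4·(12) = 9.8
E[bid 25] = 0.2·(6) + 0.4·(-1) + 0.4·(-1) = 0.4
E[bid 30] = 0.2·(11) + 0.4·(5) + 0.4·(5) = 6.2
Best response: bid 20 (9.8 is the largest).

bid 20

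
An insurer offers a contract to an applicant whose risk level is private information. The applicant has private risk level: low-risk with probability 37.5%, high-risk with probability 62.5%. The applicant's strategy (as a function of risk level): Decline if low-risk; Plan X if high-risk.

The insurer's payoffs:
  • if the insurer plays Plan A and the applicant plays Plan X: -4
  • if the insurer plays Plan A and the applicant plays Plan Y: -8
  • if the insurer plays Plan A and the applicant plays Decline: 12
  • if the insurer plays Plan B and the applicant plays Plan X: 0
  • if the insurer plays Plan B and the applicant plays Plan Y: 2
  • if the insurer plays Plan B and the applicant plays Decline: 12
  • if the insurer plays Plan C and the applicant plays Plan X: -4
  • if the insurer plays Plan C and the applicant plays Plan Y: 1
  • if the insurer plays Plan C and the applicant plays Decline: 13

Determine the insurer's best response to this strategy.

Plan B

E[Plan A] = 0.375·(12) + 0.625·(-4) = 2
E[Plan B] = 0.375·(12) + 0.625·(0) = 4.5
E[Plan C] = 0.375·(13) + 0.625·(-4) = 2.375
Best response: Plan B (4.5 is the largest).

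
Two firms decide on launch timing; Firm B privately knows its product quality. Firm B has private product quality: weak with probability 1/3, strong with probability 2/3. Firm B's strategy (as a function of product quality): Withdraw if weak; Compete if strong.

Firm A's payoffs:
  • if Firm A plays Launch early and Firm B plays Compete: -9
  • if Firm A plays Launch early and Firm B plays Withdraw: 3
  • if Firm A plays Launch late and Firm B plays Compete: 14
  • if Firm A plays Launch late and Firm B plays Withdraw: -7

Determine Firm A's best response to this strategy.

E[Launch early] = 1/3·(3) + 2/3·(-9) = -5
E[Launch late] = 1/3·(-7) + 2/3·(14) = 7
Best response: Launch late (7 is the largest).

Launch late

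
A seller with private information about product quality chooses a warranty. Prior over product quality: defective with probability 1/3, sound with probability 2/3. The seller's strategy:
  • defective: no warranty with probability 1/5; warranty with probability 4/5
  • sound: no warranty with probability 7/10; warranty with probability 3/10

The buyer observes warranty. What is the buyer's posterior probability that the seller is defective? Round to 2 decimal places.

0.57

P(warranty) = (1/3)·(4/5) + (2/3)·(3/10) = 7/15
P(defective | warranty) = ((1/3)·(4/5)) / (7/15) = (4/15) / (7/15) = 4/7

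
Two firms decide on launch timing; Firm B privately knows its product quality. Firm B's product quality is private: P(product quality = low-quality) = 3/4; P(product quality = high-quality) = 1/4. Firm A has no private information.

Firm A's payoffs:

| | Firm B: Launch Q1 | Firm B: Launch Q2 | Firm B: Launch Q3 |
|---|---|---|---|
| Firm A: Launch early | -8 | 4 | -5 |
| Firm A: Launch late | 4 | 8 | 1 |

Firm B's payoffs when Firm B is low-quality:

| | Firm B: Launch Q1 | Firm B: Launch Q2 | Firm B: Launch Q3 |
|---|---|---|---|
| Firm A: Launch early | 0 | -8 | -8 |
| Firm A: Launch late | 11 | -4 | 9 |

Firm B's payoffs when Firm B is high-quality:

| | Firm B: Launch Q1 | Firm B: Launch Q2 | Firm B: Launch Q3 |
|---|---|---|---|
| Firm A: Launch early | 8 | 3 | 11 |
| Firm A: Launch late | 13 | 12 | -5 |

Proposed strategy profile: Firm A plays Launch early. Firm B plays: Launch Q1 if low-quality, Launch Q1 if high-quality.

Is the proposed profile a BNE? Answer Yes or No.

No

A profile is a BNE iff every type of every player is best-responding given beliefs about the other side.
Firm A plays Launch early: E[Launch early] = 3/4·(-8) + 1/4·(-8) = -8; E[Launch late] = 4. Not best-responding. ✗
Firm B (product quality low-quality), facing Launch early: Launch Q1 gives 0, Launch Q2 gives -8, Launch Q3 gives -8. Proposed Launch Q1 is best. ✓
Firm B (product quality high-quality), facing Launch early: Launch Q1 gives 8, Launch Q2 gives 3, Launch Q3 gives 11. Proposed Launch Q1 is not best — profitable deviation exists. ✗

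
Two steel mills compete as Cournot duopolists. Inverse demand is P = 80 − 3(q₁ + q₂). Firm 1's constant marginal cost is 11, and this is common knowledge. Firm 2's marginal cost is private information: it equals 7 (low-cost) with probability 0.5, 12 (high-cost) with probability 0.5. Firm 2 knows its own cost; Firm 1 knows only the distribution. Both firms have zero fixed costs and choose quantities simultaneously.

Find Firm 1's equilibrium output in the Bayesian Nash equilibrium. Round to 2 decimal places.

Type-c best response for Firm 2: q₂(c) = (80 − c)/6 − q₁/2.
Firm 1 maximizes expected profit; its first-order condition is 80 − 6q₁ − 3E[q₂] − 11 = 0.
Substituting E[q₂] and solving: E[c₂] = 9.5, so q₁ = (80 − 2·11 + 9.5)/9 = 7.5.

7.50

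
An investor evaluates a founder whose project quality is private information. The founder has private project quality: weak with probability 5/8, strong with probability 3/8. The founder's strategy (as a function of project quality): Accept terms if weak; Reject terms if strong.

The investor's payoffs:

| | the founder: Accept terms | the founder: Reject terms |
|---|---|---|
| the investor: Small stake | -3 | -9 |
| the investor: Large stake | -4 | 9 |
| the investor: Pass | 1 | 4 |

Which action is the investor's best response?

Pass

Compute the investor's expected payoff for each action, taking the expectation over the founder's type.
E[Small stake] = 5/8·(-3) + 3/8·(-9) = -21/4
E[Large stake] = 5/8·(-4) + 3/8·(9) = 7/8
E[Pass] = 5/8·(1) + 3/8·(4) = 17/8
Best response: Pass (17/8 is the largest).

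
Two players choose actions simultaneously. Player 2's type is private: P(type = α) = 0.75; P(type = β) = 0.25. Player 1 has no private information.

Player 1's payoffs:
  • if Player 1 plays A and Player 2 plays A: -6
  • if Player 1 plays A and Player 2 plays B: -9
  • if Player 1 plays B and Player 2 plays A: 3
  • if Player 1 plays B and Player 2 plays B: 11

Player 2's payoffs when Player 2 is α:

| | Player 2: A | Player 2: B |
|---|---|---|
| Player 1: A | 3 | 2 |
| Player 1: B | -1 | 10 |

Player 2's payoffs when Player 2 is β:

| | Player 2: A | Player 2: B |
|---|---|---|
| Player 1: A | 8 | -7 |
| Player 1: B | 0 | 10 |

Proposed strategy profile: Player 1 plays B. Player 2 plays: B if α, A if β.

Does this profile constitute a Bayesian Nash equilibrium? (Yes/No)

No

Player 1 plays B: E[B] = 0.75·(11) + 0.25·(3) = 9; E[A] = -8.25. Best-responding. ✓
Player 2 (type α), facing B: A gives -1, B gives 10. Proposed B is best. ✓
Player 2 (type β), facing B: A gives 0, B gives 10. Proposed A is not best — profitable deviation exists. ✗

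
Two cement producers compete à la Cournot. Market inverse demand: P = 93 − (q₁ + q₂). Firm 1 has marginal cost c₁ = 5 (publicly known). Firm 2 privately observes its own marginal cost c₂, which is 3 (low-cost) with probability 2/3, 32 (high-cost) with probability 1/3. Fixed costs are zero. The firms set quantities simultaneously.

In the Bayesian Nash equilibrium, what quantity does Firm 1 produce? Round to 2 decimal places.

Firm 2 with cost c maximizes (93 − (q₁+q₂) − c)·q₂, giving q₂(c) = (93 − c − q₁)/2.
E[c₂] = 2/3·3 + 1/3·32 = 12.6667
Firm 1's FOC against E[q₂] yields q₁ = (93 − 2·5 + E[c₂])/3 = (93 − 10 + 12.6667)/3 = 31.8889.

31.89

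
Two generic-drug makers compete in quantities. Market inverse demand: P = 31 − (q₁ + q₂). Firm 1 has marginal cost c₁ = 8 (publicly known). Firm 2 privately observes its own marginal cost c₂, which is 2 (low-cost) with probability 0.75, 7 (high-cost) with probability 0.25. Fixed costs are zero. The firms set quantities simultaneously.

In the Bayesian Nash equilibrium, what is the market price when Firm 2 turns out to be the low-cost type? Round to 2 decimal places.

Type-c best response for Firm 2: q₂(c) = (31 − c)/2 − q₁/2.
Firm 1 maximizes expected profit; its first-order condition is 31 − 2q₁ − E[q₂] − 8 = 0.
Substituting E[q₂] and solving: E[c₂] = 3.25, so q₁ = (31 − 2·8 + 3.25)/3 = 6.08333.
q₂(low-cost) = 11.4583, so P = 31 − (6.08333 + 11.4583) = 13.4583.

13.46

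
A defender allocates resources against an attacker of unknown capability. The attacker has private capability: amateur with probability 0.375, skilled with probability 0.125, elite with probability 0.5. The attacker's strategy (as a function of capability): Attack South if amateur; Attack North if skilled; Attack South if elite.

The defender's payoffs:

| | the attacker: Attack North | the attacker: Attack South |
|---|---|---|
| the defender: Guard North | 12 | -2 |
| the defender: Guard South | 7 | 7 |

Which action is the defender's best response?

Compute the defender's expected payoff for each action, taking the expectation over the attacker's type.
E[Guard North] = 0.375·(-2) + 0.125·(12) + 0.5·(-2) = -0.25
E[Guard South] = 0.375·(7) + 0.125·(7) + 0.5·(7) = 7
Best response: Guard South (7 is the largest).

Guard South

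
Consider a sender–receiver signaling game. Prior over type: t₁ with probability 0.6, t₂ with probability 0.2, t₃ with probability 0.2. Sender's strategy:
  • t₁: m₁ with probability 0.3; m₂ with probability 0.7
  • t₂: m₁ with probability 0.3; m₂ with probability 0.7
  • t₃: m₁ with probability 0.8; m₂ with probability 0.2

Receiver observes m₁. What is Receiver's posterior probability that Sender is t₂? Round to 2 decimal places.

Apply Bayes' rule using the sender's strategy as the likelihood.
P(m₁) = 0.6·0.3 + 0.2·0.3 + 0.2·0.8 = 0.4
P(t₂ | m₁) = (0.2·0.3) / 0.4 = 0.06 / 0.4 = 0.15

0.15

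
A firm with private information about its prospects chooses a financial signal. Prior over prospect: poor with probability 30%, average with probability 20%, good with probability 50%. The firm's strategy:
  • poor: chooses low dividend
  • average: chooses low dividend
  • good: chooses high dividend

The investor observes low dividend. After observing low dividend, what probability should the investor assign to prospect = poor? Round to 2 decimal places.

P(low dividend) = 0.3·1 + 0.2·1 + 0.5·0 = 0.5
P(poor | low dividend) = (0.3·1) / 0.5 = 0.3 / 0.5 = 0.6

0.60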